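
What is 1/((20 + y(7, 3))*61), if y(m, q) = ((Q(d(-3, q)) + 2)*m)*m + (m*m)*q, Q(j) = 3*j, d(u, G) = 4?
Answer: 1/52033 ≈ 1.9219e-5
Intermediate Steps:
y(m, q) = 14*m² + q*m² (y(m, q) = ((3*4 + 2)*m)*m + (m*m)*q = ((12 + 2)*m)*m + m²*q = (14*m)*m + q*m² = 14*m² + q*m²)
1/((20 + y(7, 3))*61) = 1/((20 + 7²*(14 + 3))*61) = 1/((20 + 49*17)*61) = 1/((20 + 833)*61) = 1/(853*61) = 1/52033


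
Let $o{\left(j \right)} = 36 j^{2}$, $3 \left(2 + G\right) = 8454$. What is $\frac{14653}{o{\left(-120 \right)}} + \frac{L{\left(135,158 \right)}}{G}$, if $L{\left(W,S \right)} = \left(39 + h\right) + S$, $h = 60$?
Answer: $\frac{85201}{712800} \approx 0.11953$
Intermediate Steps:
$L{\left(W,S \right)} = 99 + S$ ($L{\left(W,S \right)} = \left(39 + 60\right) + S = 99 + S$)
$G = 2816$ ($G = -2 + \frac{1}{3} \cdot 8454 = -2 + 2818 = 2816$)
$\frac{14653}{o{\left(-120 \right)}} + \frac{L{\left(135,158 \right)}}{G} = \frac{14653}{36 \left(-120\right)^{2}} + \frac{99 + 158}{2816} = \frac{14653}{36 \cdot 14400} + 257 \cdot \frac{1}{2816} = \frac{14653}{518400} + \frac{257}{2816} = \frac{85201}{712800}$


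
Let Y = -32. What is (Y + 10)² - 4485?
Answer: -4001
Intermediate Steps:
(Y + 10)² - 4485 = (-32 + 10)² - 4485 = (-22)² - 4485 = 484 - 4485 = -4001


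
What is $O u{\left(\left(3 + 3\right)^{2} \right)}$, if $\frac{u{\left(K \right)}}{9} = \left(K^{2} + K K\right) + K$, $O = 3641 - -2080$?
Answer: $135313092$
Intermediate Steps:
$O = 5721$ ($O = 3641 + 2080 = 5721$)
$u{\left(K \right)} = 9 K + 18 K^{2}$ ($u{\left(K \right)} = 9 \left(\left(K^{2} + K K\right) + K\right) = 9 \left(\left(K^{2} + K^{2}\right) + K\right) = 9 \left(2 K^{2} + K\right) = 9 \left(K + 2 K^{2}\right) = 9 K + 18 K^{2}$)
$O u{\left(\left(3 + 3\right)^{2} \right)} = 5721 \cdot 9 \left(3 + 3\right)^{2} \left(1 + 2 \left(3 + 3\right)^{2}\right) = 5721 \cdot 9 \cdot 6^{2} \left(1 + 2 \cdot 6^{2}\right) = 5721 \cdot 9 \cdot 36 \left(1 + 2 \cdot 36\right) = 5721 \cdot 9 \cdot 36 \left(1 + 72\right) = 5721 \cdot 9 \cdot 36 \cdot 73 = 5721 \cdot 23652 = 135313092$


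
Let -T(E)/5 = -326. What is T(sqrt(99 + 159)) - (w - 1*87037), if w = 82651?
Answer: 6016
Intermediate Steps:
T(E) = 1630 (T(E) = -5*(-326) = 1630)
T(sqrt(99 + 159)) - (w - 1*87037) = 1630 - (82651 - 1*87037) = 1630 - (82651 - 87037) = 1630 - 1*(-4386) = 1630 + 4386 = 6016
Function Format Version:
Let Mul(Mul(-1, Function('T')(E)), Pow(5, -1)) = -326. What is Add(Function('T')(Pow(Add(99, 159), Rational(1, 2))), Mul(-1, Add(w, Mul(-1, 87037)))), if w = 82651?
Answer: 6016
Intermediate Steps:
Function('T')(E) = 1630 (Function('T')(E) = Mul(-5, -326) = 1630)
Add(Function('T')(Pow(Add(99, 159), Rational(1, 2))), Mul(-1, Add(w, Mul(-1, 87037)))) = Add(1630, Mul(-1, Add(82651, Mul(-1, 87037)))) = Add(1630, Mul(-1, Add(82651, -87037))) = Add(1630, Mul(-1, -4386)) = Add(1630, 4386) = 6016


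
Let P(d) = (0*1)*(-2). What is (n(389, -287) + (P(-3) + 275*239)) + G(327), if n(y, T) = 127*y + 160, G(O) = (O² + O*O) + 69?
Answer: 329215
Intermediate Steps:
P(d) = 0 (P(d) = 0*(-2) = 0)
G(O) = 69 + 2*O² (G(O) = (O² + O²) + 69 = 2*O² + 69 = 69 + 2*O²)
n(y, T) = 160 + 127*y
(n(389, -287) + (P(-3) + 275*239)) + G(327) = ((160 + 127*389) + (0 + 275*239)) + (69 + 2*327²) = ((160 + 49403) + (0 + 65725)) + (69 + 2*106929) = (49563 + 65725) + (69 + 213858) = 115288 + 213927 = 329215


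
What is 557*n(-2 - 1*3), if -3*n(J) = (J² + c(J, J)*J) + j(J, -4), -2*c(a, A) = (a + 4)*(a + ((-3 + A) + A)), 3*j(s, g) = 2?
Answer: -118084/9 ≈ -13120.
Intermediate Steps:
j(s, g) = ⅔ (j(s, g) = (⅓)*2 = ⅔)
c(a, A) = -(4 + a)*(-3 + a + 2*A)/2 (c(a, A) = -(a + 4)*(a + ((-3 + A) + A))/2 = -(4 + a)*(a + (-3 + 2*A))/2 = -(4 + a)*(-3 + a + 2*A)/2)
n(J) = -2/9 - J²/3 - J*(6 - 9*J/2 - 3*J²/2)/3 (n(J) = -((J² + (6 - 4*J - J/2 - J²/2 - J*J)*J) + ⅔)/3 = -((J² + (6 - 4*J - J/2 - J²/2 - J²)*J) + ⅔)/3 = -((J² + (6 - 9*J/2 - 3*J²/2)*J) + ⅔)/3 = -((J² + J*(6 - 9*J/2 - 3*J²/2)) + ⅔)/3 = -(⅔ + J² + J*(6 - 9*J/2 - 3*J²/2))/3 = -2/9 - J²/3 - J*(6 - 9*J/2 - 3*J²/2)/3)
557*n(-2 - 1*3) = 557*(-2/9 + (-2 - 1*3)³/2 - 2*(-2 - 1*3) + 7*(-2 - 1*3)²/6) = 557*(-2/9 + (-2 - 3)³/2 - 2*(-2 - 3) + 7*(-2 - 3)²/6) = 557*(-2/9 + (½)*(-5)³ - 2*(-5) + (7/6)*(-5)²) = 557*(-2/9 + (½)*(-125) + 10 + (7/6)*25) = 557*(-2/9 - 125/2 + 10 + 175/6) = 557*(-212/9) = -118084/9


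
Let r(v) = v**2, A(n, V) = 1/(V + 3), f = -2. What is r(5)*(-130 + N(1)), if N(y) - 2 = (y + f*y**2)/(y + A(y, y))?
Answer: -3220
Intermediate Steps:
A(n, V) = 1/(3 + V)
N(y) = 2 + (y - 2*y**2)/(y + 1/(3 + y))
r(5)*(-130 + N(1)) = 5**2*(-130 + (2 + 1*(3 + 1)*(3 - 2*1))/(1 + 1*(3 + 1))) = 25*(-130 + (2 + 1*4*(3 - 2))/(1 + 1*4)) = 25*(-130 + (2 + 1*4*1)/(1 + 4)) = 25*(-130 + (2 + 4)/5) = 25*(-130 + (1/5)*6) = 25*(-130 + 6/5) = 25*(-644/5) = -3220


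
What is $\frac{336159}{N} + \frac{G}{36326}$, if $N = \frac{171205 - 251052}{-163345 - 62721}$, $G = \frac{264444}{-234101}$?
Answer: $\frac{323125211656316402688}{339507564641161} \approx 9.5175 \cdot 10^{5}$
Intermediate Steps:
$G = - \frac{264444}{234101}$ ($G = 264444 \left(- \frac{1}{234101}\right) = - \frac{264444}{234101} \approx -1.1296$)
$N = \frac{79847}{226066}$ ($N = - \frac{79847}{-226066} = \left(-79847\right) \left(- \frac{1}{226066}\right) = \frac{79847}{226066} \approx 0.3532$)
$\frac{336159}{N} + \frac{G}{36326} = \frac{336159}{\frac{79847}{226066}} - \frac{264444}{234101 \cdot 36326} = 336159 \cdot \frac{226066}{79847} - \frac{132222}{4251976463} = \frac{75994120494}{79847} - \frac{132222}{4251976463} = \frac{323125211656316402688}{339507564641161}$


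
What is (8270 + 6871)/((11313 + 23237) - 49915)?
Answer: -2163/2195 ≈ -0.98542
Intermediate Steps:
(8270 + 6871)/((11313 + 23237) - 49915) = 15141/(34550 - 49915) = 15141/(-15365) = 15141*(-1/15365) = -2163/2195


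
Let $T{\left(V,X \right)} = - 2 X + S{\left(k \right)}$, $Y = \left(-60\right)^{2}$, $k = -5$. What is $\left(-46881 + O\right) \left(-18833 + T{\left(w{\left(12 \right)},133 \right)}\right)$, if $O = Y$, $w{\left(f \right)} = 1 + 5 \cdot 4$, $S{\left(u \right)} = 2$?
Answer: $826537257$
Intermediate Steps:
$w{\left(f \right)} = 21$ ($w{\left(f \right)} = 1 + 20 = 21$)
$Y = 3600$
$O = 3600$
$T{\left(V,X \right)} = 2 - 2 X$ ($T{\left(V,X \right)} = - 2 X + 2 = 2 - 2 X$)
$\left(-46881 + O\right) \left(-18833 + T{\left(w{\left(12 \right)},133 \right)}\right) = \left(-46881 + 3600\right) \left(-18833 + \left(2 - 266\right)\right) = - 43281 \left(-18833 + \left(2 - 266\right)\right) = - 43281 \left(-18833 - 264\right) = \left(-43281\right) \left(-19097\right) = 826537257$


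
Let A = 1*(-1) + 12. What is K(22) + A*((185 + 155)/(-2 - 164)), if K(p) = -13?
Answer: -2949/83 ≈ -35.530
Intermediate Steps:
A = 11 (A = -1 + 12 = 11)
K(22) + A*((185 + 155)/(-2 - 164)) = -13 + 11*((185 + 155)/(-2 - 164)) = -13 + 11*(340/(-166)) = -13 + 11*(340*(-1/166)) = -13 + 11*(-170/83) = -13 - 1870/83 = -2949/83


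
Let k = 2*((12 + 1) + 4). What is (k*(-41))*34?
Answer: -47396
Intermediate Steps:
k = 34 (k = 2*(13 + 4) = 2*17 = 34)
(k*(-41))*34 = (34*(-41))*34 = -1394*34 = -47396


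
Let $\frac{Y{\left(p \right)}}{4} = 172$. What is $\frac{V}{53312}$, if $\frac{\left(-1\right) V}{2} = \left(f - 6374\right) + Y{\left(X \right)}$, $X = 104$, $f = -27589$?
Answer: $\frac{33275}{26656} \approx 1.2483$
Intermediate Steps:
$Y{\left(p \right)} = 688$ ($Y{\left(p \right)} = 4 \cdot 172 = 688$)
$V = 66550$ ($V = - 2 \left(\left(-27589 - 6374\right) + 688\right) = - 2 \left(-33963 + 688\right) = \left(-2\right) \left(-33275\right) = 66550$)
$\frac{V}{53312} = \frac{66550}{53312} = 66550 \cdot \frac{1}{53312} = \frac{33275}{26656}$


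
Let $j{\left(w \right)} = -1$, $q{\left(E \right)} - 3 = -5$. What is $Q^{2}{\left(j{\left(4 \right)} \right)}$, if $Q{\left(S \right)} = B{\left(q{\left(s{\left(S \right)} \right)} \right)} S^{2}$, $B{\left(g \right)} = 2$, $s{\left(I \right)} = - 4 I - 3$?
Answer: $4$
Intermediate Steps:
$s{\left(I \right)} = -3 - 4 I$
$q{\left(E \right)} = -2$ ($q{\left(E \right)} = 3 - 5 = -2$)
$Q{\left(S \right)} = 2 S^{2}$
$Q^{2}{\left(j{\left(4 \right)} \right)} = \left(2 \left(-1\right)^{2}\right)^{2} = \left(2 \cdot 1\right)^{2} = 2^{2} = 4$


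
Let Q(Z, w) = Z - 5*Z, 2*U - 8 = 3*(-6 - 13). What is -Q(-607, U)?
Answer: -2428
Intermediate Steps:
U = -49/2 (U = 4 + (3*(-6 - 13))/2 = 4 + (3*(-19))/2 = 4 + (½)*(-57) = 4 - 57/2 = -49/2 ≈ -24.500)
Q(Z, w) = -4*Z
-Q(-607, U) = -(-4)*(-607) = -1*2428 = -2428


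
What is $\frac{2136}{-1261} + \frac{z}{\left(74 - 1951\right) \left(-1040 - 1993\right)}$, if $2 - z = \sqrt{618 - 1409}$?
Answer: $- \frac{12160119454}{7178798601} - \frac{i \sqrt{791}}{5692941} \approx -1.6939 - 4.9403 \cdot 10^{-6} i$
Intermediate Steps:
$z = 2 - i \sqrt{791}$ ($z = 2 - \sqrt{618 - 1409} = 2 - \sqrt{-791} = 2 - i \sqrt{791} \approx 2.0 - 28.125 i$)
$\frac{2136}{-1261} + \frac{z}{\left(74 - 1951\right) \left(-1040 - 1993\right)} = \frac{2136}{-1261} + \frac{2 - i \sqrt{791}}{\left(74 - 1951\right) \left(-1040 - 1993\right)} = 2136 \left(- \frac{1}{1261}\right) + \frac{2 - i \sqrt{791}}{\left(-1877\right) \left(-3033\right)} = - \frac{2136}{1261} + \frac{2 - i \sqrt{791}}{5692941} = - \frac{2136}{1261} + \left(2 - i \sqrt{791}\right) \frac{1}{5692941} = - \frac{2136}{1261} + \left(\frac{2}{5692941} - \frac{i \sqrt{791}}{5692941}\right) = - \frac{12160119454}{7178798601} - \frac{i \sqrt{791}}{5692941}$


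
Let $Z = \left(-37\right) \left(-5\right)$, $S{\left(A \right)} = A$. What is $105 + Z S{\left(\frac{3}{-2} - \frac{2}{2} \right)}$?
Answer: $- \frac{715}{2} \approx -357.5$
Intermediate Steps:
$Z = 185$
$105 + Z S{\left(\frac{3}{-2} - \frac{2}{2} \right)} = 105 + 185 \left(\frac{3}{-2} - \frac{2}{2}\right) = 105 + 185 \left(3 \left(- \frac{1}{2}\right) - 1\right) = 105 + 185 \left(- \frac{3}{2} - 1\right) = 105 + 185 \left(- \frac{5}{2}\right) = 105 - \frac{925}{2} = - \frac{715}{2}$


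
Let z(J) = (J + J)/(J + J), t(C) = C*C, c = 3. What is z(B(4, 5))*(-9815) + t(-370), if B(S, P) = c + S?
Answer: 127085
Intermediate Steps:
B(S, P) = 3 + S
t(C) = C²
z(J) = 1 (z(J) = (2*J)/((2*J)) = (2*J)*(1/(2*J)) = 1)
z(B(4, 5))*(-9815) + t(-370) = 1*(-9815) + (-370)² = -9815 + 136900 = 127085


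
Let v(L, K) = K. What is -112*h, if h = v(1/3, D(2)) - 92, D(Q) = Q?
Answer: 10080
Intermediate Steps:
h = -90 (h = 2 - 92 = -90)
-112*h = -112*(-90) = 10080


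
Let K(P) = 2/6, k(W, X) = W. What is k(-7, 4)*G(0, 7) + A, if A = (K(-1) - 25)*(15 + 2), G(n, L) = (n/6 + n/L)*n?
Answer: -1258/3 ≈ -419.33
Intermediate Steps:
K(P) = ⅓ (K(P) = 2*(⅙) = ⅓)
G(n, L) = n*(n/6 + n/L) (G(n, L) = (n*(⅙) + n/L)*n = (n/6 + n/L)*n = n*(n/6 + n/L))
A = -1258/3 (A = (⅓ - 25)*(15 + 2) = -74/3*17 = -1258/3 ≈ -419.33)
k(-7, 4)*G(0, 7) + A = -7*0²*(6 + 7)/(6*7) - 1258/3 = -7*0*13/(6*7) - 1258/3 = -7*0 - 1258/3 = 0 - 1258/3 = -1258/3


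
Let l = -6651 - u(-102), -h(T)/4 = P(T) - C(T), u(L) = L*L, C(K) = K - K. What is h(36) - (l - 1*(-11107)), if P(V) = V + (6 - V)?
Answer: 5924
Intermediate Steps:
C(K) = 0
P(V) = 6
u(L) = L**2
h(T) = -24 (h(T) = -4*(6 - 1*0) = -4*(6 + 0) = -4*6 = -24)
l = -17055 (l = -6651 - 1*(-102)**2 = -6651 - 1*10404 = -6651 - 10404 = -17055)
h(36) - (l - 1*(-11107)) = -24 - (-17055 - 1*(-11107)) = -24 - (-17055 + 11107) = -24 - 1*(-5948) = -24 + 5948 = 5924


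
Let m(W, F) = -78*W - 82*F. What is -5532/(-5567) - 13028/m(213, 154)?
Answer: 117146810/81395107 ≈ 1.4392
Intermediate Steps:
m(W, F) = -82*F - 78*W
-5532/(-5567) - 13028/m(213, 154) = -5532/(-5567) - 13028/(-82*154 - 78*213) = -5532*(-1/5567) - 13028/(-12628 - 16614) = 5532/5567 - 13028/(-29242) = 5532/5567 - 13028*(-1/29242) = 5532/5567 + 6514/14621 = 117146810/81395107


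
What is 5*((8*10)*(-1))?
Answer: -400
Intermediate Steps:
5*((8*10)*(-1)) = 5*(80*(-1)) = 5*(-80) = -400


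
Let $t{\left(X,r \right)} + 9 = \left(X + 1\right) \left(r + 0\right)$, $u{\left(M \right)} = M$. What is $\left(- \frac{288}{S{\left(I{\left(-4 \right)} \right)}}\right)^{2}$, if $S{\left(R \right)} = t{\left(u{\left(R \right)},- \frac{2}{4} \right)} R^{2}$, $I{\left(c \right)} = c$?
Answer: $\frac{144}{25} \approx 5.76$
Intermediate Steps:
$t{\left(X,r \right)} = -9 + r \left(1 + X\right)$ ($t{\left(X,r \right)} = -9 + \left(X + 1\right) \left(r + 0\right) = -9 + \left(1 + X\right) r = -9 + r \left(1 + X\right)$)
$S{\left(R \right)} = R^{2} \left(- \frac{19}{2} - \frac{R}{2}\right)$ ($S{\left(R \right)} = \left(-9 - \frac{2}{4} + R \left(- \frac{2}{4}\right)\right) R^{2} = \left(-9 - \frac{1}{2} + R \left(\left(-2\right) \frac{1}{4}\right)\right) R^{2} = \left(-9 - \frac{1}{2} + R \left(- \frac{1}{2}\right)\right) R^{2} = \left(-9 - \frac{1}{2} - \frac{R}{2}\right) R^{2} = \left(- \frac{19}{2} - \frac{R}{2}\right) R^{2} = R^{2} \left(- \frac{19}{2} - \frac{R}{2}\right)$)
$\left(- \frac{288}{S{\left(I{\left(-4 \right)} \right)}}\right)^{2} = \left(- \frac{288}{\frac{1}{2} \left(-4\right)^{2} \left(-19 - -4\right)}\right)^{2} = \left(- \frac{288}{\frac{1}{2} \cdot 16 \left(-19 + 4\right)}\right)^{2} = \left(- \frac{288}{\frac{1}{2} \cdot 16 \left(-15\right)}\right)^{2} = \left(- \frac{288}{-120}\right)^{2} = \left(\left(-288\right) \left(- \frac{1}{120}\right)\right)^{2} = \left(\frac{12}{5}\right)^{2} = \frac{144}{25}$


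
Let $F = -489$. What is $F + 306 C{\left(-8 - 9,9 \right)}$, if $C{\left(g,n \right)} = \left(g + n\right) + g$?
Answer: $-8139$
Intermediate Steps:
$C{\left(g,n \right)} = n + 2 g$
$F + 306 C{\left(-8 - 9,9 \right)} = -489 + 306 \left(9 + 2 \left(-8 - 9\right)\right) = -489 + 306 \left(9 + 2 \left(-17\right)\right) = -489 + 306 \left(9 - 34\right) = -489 + 306 \left(-25\right) = -489 - 7650 = -8139$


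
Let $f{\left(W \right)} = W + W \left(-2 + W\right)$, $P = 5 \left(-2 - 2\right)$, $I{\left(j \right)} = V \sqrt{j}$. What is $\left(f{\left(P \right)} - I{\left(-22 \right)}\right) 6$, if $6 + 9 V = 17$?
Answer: $2520 - \frac{22 i \sqrt{22}}{3} \approx 2520.0 - 34.396 i$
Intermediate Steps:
$V = \frac{11}{9}$ ($V = - \frac{2}{3} + \frac{1}{9} \cdot 17 = - \frac{2}{3} + \frac{17}{9} = \frac{11}{9} \approx 1.2222$)
$I{\left(j \right)} = \frac{11 \sqrt{j}}{9}$
$P = -20$ ($P = 5 \left(-4\right) = -20$)
$\left(f{\left(P \right)} - I{\left(-22 \right)}\right) 6 = \left(- 20 \left(-1 - 20\right) - \frac{11 \sqrt{-22}}{9}\right) 6 = \left(\left(-20\right) \left(-21\right) - \frac{11 i \sqrt{22}}{9}\right) 6 = \left(420 - \frac{11 i \sqrt{22}}{9}\right) 6 = 2520 - \frac{22 i \sqrt{22}}{3}$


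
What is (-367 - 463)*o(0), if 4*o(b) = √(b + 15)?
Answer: -415*√15/2 ≈ -803.64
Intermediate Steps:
o(b) = √(15 + b)/4 (o(b) = √(b + 15)/4 = √(15 + b)/4)
(-367 - 463)*o(0) = (-367 - 463)*(√(15 + 0)/4) = -415*√15/2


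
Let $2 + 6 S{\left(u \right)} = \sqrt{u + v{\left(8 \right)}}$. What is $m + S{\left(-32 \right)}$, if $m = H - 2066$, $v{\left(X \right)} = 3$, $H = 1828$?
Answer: $- \frac{715}{3} + \frac{i \sqrt{29}}{6} \approx -238.33 + 0.89753 i$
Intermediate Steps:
$m = -238$ ($m = 1828 - 2066 = -238$)
$S{\left(u \right)} = - \frac{1}{3} + \frac{\sqrt{3 + u}}{6}$ ($S{\left(u \right)} = - \frac{1}{3} + \frac{\sqrt{u + 3}}{6} = - \frac{1}{3} + \frac{\sqrt{3 + u}}{6}$)
$m + S{\left(-32 \right)} = -238 - \left(\frac{1}{3} - \frac{\sqrt{3 - 32}}{6}\right) = -238 - \left(\frac{1}{3} - \frac{\sqrt{-29}}{6}\right) = -238 - \left(\frac{1}{3} - \frac{i \sqrt{29}}{6}\right) = - \frac{715}{3} + \frac{i \sqrt{29}}{6}$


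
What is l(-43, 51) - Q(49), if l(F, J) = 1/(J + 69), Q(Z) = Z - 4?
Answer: -5399/120 ≈ -44.992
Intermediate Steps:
Q(Z) = -4 + Z
l(F, J) = 1/(69 + J)
l(-43, 51) - Q(49) = 1/(69 + 51) - (-4 + 49) = 1/120 - 1*45 = 1/120 - 45 = -5399/120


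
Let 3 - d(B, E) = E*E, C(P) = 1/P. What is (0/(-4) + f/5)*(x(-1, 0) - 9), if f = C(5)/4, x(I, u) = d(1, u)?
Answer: -3/50 ≈ -0.060000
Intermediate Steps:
d(B, E) = 3 - E**2 (d(B, E) = 3 - E*E = 3 - E**2)
x(I, u) = 3 - u**2
f = 1/20 (f = 1/(5*4) = (1/5)*(1/4) = 1/20 ≈ 0.050000)
(0/(-4) + f/5)*(x(-1, 0) - 9) = (0/(-4) + (1/20)/5)*((3 - 1*0**2) - 9) = (0*(-1/4) + (1/20)*(1/5))*((3 - 1*0) - 9) = (0 + 1/100)*((3 + 0) - 9) = (3 - 9)/100 = (1/100)*(-6) = -3/50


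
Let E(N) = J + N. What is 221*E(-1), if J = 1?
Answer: 0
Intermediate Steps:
E(N) = 1 + N
221*E(-1) = 221*(1 - 1) = 221*0 = 0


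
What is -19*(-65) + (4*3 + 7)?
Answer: 1254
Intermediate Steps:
-19*(-65) + (4*3 + 7) = 1235 + (12 + 7) = 1235 + 19 = 1254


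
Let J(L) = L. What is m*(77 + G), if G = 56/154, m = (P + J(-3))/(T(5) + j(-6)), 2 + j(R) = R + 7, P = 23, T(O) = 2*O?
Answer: 17020/99 ≈ 171.92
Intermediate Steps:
j(R) = 5 + R (j(R) = -2 + (R + 7) = -2 + (7 + R) = 5 + R)
m = 20/9 (m = (23 - 3)/(2*5 + (5 - 6)) = 20/(10 - 1) = 20/9 ≈ 2.2222)
G = 4/11 (G = 56*(1/154) = 4/11 ≈ 0.36364)
m*(77 + G) = 20*(77 + 4/11)/9 = (20/9)*(851/11) = 17020/99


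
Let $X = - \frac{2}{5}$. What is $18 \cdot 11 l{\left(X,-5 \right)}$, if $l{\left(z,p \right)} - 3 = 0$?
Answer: $594$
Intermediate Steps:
$X = - \frac{2}{5}$ ($X = \left(-2\right) \frac{1}{5} = - \frac{2}{5} \approx -0.4$)
$l{\left(z,p \right)} = 3$ ($l{\left(z,p \right)} = 3 + 0 = 3$)
$18 \cdot 11 l{\left(X,-5 \right)} = 18 \cdot 11 \cdot 3 = 198 \cdot 3 = 594$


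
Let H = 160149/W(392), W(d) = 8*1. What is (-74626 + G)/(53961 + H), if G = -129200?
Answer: -543536/197279 ≈ -2.7552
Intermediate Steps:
W(d) = 8
H = 160149/8 ≈ 20019.
(-74626 + G)/(53961 + H) = (-74626 - 129200)/(53961 + 160149/8) = -203826/591837/8 = -203826*8/591837 = -543536/197279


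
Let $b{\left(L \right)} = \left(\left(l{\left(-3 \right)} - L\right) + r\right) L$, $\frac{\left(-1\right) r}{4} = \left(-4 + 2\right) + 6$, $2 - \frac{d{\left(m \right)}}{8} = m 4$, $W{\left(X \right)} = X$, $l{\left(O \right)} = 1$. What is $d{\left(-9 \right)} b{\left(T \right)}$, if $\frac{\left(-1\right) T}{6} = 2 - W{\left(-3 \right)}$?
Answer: $-136800$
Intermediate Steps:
$d{\left(m \right)} = 16 - 32 m$ ($d{\left(m \right)} = 16 - 8 m 4 = 16 - 8 \cdot 4 m = 16 - 32 m$)
$T = -30$ ($T = - 6 \left(2 - -3\right) = - 6 \left(2 + 3\right) = \left(-6\right) 5 = -30$)
$r = -16$ ($r = - 4 \left(\left(-4 + 2\right) + 6\right) = - 4 \left(-2 + 6\right) = \left(-4\right) 4 = -16$)
$b{\left(L \right)} = L \left(-15 - L\right)$ ($b{\left(L \right)} = \left(\left(1 - L\right) - 16\right) L = \left(-15 - L\right) L = L \left(-15 - L\right)$)
$d{\left(-9 \right)} b{\left(T \right)} = \left(16 - -288\right) \left(\left(-1\right) \left(-30\right) \left(15 - 30\right)\right) = \left(16 + 288\right) \left(\left(-1\right) \left(-30\right) \left(-15\right)\right) = 304 \left(-450\right) = -136800$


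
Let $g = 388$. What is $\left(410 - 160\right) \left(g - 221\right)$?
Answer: $41750$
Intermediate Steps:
$\left(410 - 160\right) \left(g - 221\right) = \left(410 - 160\right) \left(388 - 221\right) = 250 \cdot 167 = 41750$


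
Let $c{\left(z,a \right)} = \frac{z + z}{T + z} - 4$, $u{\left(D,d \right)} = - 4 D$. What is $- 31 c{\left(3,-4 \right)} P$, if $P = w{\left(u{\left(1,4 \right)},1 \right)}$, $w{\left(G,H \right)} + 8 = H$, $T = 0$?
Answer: $-434$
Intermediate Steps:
$w{\left(G,H \right)} = -8 + H$
$P = -7$ ($P = -8 + 1 = -7$)
$c{\left(z,a \right)} = -2$ ($c{\left(z,a \right)} = \frac{z + z}{0 + z} - 4 = \frac{2 z}{z} - 4 = 2 - 4 = -2$)
$- 31 c{\left(3,-4 \right)} P = \left(-31\right) \left(-2\right) \left(-7\right) = 62 \left(-7\right) = -434$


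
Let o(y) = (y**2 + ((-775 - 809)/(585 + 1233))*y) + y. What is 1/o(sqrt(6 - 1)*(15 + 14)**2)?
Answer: 10201/36074867236 - 1313*sqrt(5)/151694816727380 ≈ 2.8275e-7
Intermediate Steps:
o(y) = y**2 + 13*y/101 (o(y) = (y**2 + (-1584/1818)*y) + y = (y**2 + (-1584*1/1818)*y) + y = (y**2 - 88*y/101) + y = y**2 + 13*y/101)
1/o(sqrt(6 - 1)*(15 + 14)**2) = 1/((sqrt(6 - 1)*(15 + 14)**2)*(13 + 101*(sqrt(6 - 1)*(15 + 14)**2))/101) = 1/((sqrt(5)*29**2)*(13 + 101*(sqrt(5)*29**2))/101) = 1/((sqrt(5)*841)*(13 + 101*(sqrt(5)*841))/101) = 1/((841*sqrt(5))*(13 + 101*(841*sqrt(5)))/101) = 1/((841*sqrt(5))*(13 + 84941*sqrt(5))/101) = 1/(841*sqrt(5)*(13 + 84941*sqrt(5))/101) = 101*sqrt(5)/(4205*(13 + 84941*sqrt(5)))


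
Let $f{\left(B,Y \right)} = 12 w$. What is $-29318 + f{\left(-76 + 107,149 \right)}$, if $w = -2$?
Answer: $-29342$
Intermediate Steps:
$f{\left(B,Y \right)} = -24$ ($f{\left(B,Y \right)} = 12 \left(-2\right) = -24$)
$-29318 + f{\left(-76 + 107,149 \right)} = -29318 - 24 = -29342$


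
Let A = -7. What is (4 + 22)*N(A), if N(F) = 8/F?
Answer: -208/7 ≈ -29.714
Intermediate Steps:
(4 + 22)*N(A) = (4 + 22)*(8/(-7)) = 26*(8*(-⅐)) = 26*(-8/7) = -208/7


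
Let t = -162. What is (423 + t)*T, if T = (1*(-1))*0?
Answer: 0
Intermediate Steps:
T = 0 (T = -1*0 = 0)
(423 + t)*T = (423 - 162)*0 = 261*0 = 0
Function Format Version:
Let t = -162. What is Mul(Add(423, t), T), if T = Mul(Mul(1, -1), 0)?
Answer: 0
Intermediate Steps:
T = 0 (T = Mul(-1, 0) = 0)
Mul(Add(423, t), T) = Mul(Add(423, -162), 0) = Mul(261, 0) = 0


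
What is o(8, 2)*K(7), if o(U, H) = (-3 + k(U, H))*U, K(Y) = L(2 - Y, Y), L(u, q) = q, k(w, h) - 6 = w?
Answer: 616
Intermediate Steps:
k(w, h) = 6 + w
K(Y) = Y
o(U, H) = U*(3 + U) (o(U, H) = (-3 + (6 + U))*U = (3 + U)*U = U*(3 + U))
o(8, 2)*K(7) = (8*(3 + 8))*7 = (8*11)*7 = 88*7 = 616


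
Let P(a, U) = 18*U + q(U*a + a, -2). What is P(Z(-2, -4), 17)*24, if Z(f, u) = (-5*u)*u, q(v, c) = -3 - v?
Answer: 41832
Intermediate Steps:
Z(f, u) = -5*u²
P(a, U) = -3 - a + 18*U - U*a (P(a, U) = 18*U + (-3 - (U*a + a)) = 18*U + (-3 - (a + U*a)) = 18*U + (-3 + (-a - U*a)) = 18*U + (-3 - a - U*a) = -3 - a + 18*U - U*a)
P(Z(-2, -4), 17)*24 = (-3 + 18*17 - (-5*(-4)²)*(1 + 17))*24 = (-3 + 306 - 1*(-5*16)*18)*24 = (-3 + 306 - 1*(-80)*18)*24 = (-3 + 306 + 1440)*24 = 1743*24 = 41832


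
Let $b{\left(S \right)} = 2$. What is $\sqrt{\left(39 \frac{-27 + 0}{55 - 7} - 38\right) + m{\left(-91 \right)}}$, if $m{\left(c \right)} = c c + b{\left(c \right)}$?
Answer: $\frac{\sqrt{131569}}{4} \approx 90.681$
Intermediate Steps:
$m{\left(c \right)} = 2 + c^{2}$ ($m{\left(c \right)} = c c + 2 = c^{2} + 2 = 2 + c^{2}$)
$\sqrt{\left(39 \frac{-27 + 0}{55 - 7} - 38\right) + m{\left(-91 \right)}} = \sqrt{\left(39 \frac{-27 + 0}{55 - 7} - 38\right) + \left(2 + \left(-91\right)^{2}\right)} = \sqrt{\left(39 \left(- \frac{27}{48}\right) - 38\right) + \left(2 + 8281\right)} = \sqrt{\left(39 \left(\left(-27\right) \frac{1}{48}\right) - 38\right) + 8283} = \sqrt{\left(39 \left(- \frac{9}{16}\right) - 38\right) + 8283} = \sqrt{\left(- \frac{351}{16} - 38\right) + 8283} = \sqrt{- \frac{959}{16} + 8283} = \sqrt{\frac{131569}{16}} = \frac{\sqrt{131569}}{4}$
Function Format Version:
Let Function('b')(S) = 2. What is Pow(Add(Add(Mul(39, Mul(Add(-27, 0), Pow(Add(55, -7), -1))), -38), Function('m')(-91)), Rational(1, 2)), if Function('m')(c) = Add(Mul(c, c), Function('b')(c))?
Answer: Mul(Rational(1, 4), Pow(131569, Rational(1, 2))) ≈ 90.681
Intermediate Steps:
Function('m')(c) = Add(2, Pow(c, 2)) (Function('m')(c) = Add(Mul(c, c), 2) = Add(Pow(c, 2), 2) = Add(2, Pow(c, 2)))
Pow(Add(Add(Mul(39, Mul(Add(-27, 0), Pow(Add(55, -7), -1))), -38), Function('m')(-91)), Rational(1, 2)) = Pow(Add(Add(Mul(39, Mul(Add(-27, 0), Pow(Add(55, -7), -1))), -38), Add(2, Pow(-91, 2))), Rational(1, 2)) = Pow(Add(Add(Mul(39, Mul(-27, Pow(48, -1))), -38), Add(2, 8281)), Rational(1, 2)) = Pow(Add(Add(Mul(39, Mul(-27, Rational(1, 48))), -38), 8283), Rational(1, 2)) = Pow(Add(Add(Mul(39, Rational(-9, 16)), -38), 8283), Rational(1, 2)) = Pow(Add(Add(Rational(-351, 16), -38), 8283), Rational(1, 2)) = Pow(Add(Rational(-959, 16), 8283), Rational(1, 2)) = Pow(Rational(131569, 16), Rational(1, 2)) = Mul(Rational(1, 4), Pow(131569, Rational(1, 2)))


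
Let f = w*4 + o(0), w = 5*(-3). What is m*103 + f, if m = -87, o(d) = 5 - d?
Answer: -9016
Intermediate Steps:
w = -15
f = -55 (f = -15*4 + (5 - 1*0) = -60 + (5 + 0) = -60 + 5 = -55)
m*103 + f = -87*103 - 55 = -8961 - 55 = -9016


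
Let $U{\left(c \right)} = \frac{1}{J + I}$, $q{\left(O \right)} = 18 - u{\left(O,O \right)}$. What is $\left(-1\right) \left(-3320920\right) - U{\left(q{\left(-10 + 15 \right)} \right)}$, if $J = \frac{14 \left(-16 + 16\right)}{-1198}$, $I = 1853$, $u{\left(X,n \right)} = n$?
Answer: $\frac{6153664759}{1853} \approx 3.3209 \cdot 10^{6}$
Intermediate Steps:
$q{\left(O \right)} = 18 - O$
$J = 0$ ($J = 14 \cdot 0 \left(- \frac{1}{1198}\right) = 0 \left(- \frac{1}{1198}\right) = 0$)
$U{\left(c \right)} = \frac{1}{1853}$ ($U{\left(c \right)} = \frac{1}{0 + 1853} = \frac{1}{1853}$)
$\left(-1\right) \left(-3320920\right) - U{\left(q{\left(-10 + 15 \right)} \right)} = \left(-1\right) \left(-3320920\right) - \frac{1}{1853} = 3320920 - \frac{1}{1853} = \frac{6153664759}{1853}$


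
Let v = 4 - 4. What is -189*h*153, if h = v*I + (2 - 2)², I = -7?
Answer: 0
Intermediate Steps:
v = 0
h = 0 (h = 0*(-7) + (2 - 2)² = 0 + 0² = 0 + 0 = 0)
-189*h*153 = -189*0*153 = 0*153 = 0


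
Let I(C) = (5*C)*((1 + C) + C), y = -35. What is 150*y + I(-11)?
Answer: -4095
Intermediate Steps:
I(C) = 5*C*(1 + 2*C) (I(C) = (5*C)*(1 + 2*C) = 5*C*(1 + 2*C))
150*y + I(-11) = 150*(-35) + 5*(-11)*(1 + 2*(-11)) = -5250 + 5*(-11)*(1 - 22) = -5250 + 5*(-11)*(-21) = -5250 + 1155 = -4095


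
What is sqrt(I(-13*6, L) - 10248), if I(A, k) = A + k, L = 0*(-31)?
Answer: I*sqrt(10326) ≈ 101.62*I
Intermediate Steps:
L = 0
sqrt(I(-13*6, L) - 10248) = sqrt((-13*6 + 0) - 10248) = sqrt((-78 + 0) - 10248) = sqrt(-78 - 10248) = sqrt(-10326) = I*sqrt(10326)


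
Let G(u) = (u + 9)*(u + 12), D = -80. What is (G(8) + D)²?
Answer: 67600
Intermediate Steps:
G(u) = (9 + u)*(12 + u)
(G(8) + D)² = ((108 + 8² + 21*8) - 80)² = ((108 + 64 + 168) - 80)² = (340 - 80)² = 260² = 67600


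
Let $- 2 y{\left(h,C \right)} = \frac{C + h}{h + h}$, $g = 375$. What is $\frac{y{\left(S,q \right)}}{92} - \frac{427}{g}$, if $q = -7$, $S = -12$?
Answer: $- \frac{630919}{552000} \approx -1.143$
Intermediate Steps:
$y{\left(h,C \right)} = - \frac{C + h}{4 h}$ ($y{\left(h,C \right)} = - \frac{\left(C + h\right) \frac{1}{h + h}}{2} = - \frac{\left(C + h\right) \frac{1}{2 h}}{2} = - \frac{\frac{1}{2} \frac{1}{h} \left(C + h\right)}{2} = - \frac{C + h}{4 h}$)
$\frac{y{\left(S,q \right)}}{92} - \frac{427}{g} = \frac{\frac{1}{4} \frac{1}{-12} \left(\left(-1\right) \left(-7\right) - -12\right)}{92} - \frac{427}{375} = \frac{1}{4} \left(- \frac{1}{12}\right) \left(7 + 12\right) \frac{1}{92} - \frac{427}{375} = \frac{1}{4} \left(- \frac{1}{12}\right) 19 \cdot \frac{1}{92} - \frac{427}{375} = \left(- \frac{19}{48}\right) \frac{1}{92} - \frac{427}{375} = - \frac{19}{4416} - \frac{427}{375} = - \frac{630919}{552000}$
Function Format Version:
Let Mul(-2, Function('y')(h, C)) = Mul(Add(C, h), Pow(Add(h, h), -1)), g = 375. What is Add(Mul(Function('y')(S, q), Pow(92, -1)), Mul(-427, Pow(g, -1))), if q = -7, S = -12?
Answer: Rational(-630919, 552000) ≈ -1.1430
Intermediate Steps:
Function('y')(h, C) = Mul(Rational(-1, 4), Pow(h, -1), Add(C, h)) (Function('y')(h, C) = Mul(Rational(-1, 2), Mul(Add(C, h), Pow(Add(h, h), -1))) = Mul(Rational(-1, 2), Mul(Add(C, h), Pow(Mul(2, h), -1))) = Mul(Rational(-1, 2), Mul(Add(C, h), Mul(Rational(1, 2), Pow(h, -1)))) = Mul(Rational(-1, 2), Mul(Rational(1, 2), Pow(h, -1), Add(C, h))) = Mul(Rational(-1, 4), Pow(h, -1), Add(C, h)))
Add(Mul(Function('y')(S, q), Pow(92, -1)), Mul(-427, Pow(g, -1))) = Add(Mul(Mul(Rational(1, 4), Pow(-12, -1), Add(Mul(-1, -7), Mul(-1, -12))), Pow(92, -1)), Mul(-427, Pow(375, -1))) = Add(Mul(Mul(Rational(1, 4), Rational(-1, 12), Add(7, 12)), Rational(1, 92)), Mul(-427, Rational(1, 375))) = Add(Mul(Mul(Rational(1, 4), Rational(-1, 12), 19), Rational(1, 92)), Rational(-427, 375)) = Add(Mul(Rational(-19, 48), Rational(1, 92)), Rational(-427, 375)) = Add(Rational(-19, 4416), Rational(-427, 375)) = Rational(-630919, 552000)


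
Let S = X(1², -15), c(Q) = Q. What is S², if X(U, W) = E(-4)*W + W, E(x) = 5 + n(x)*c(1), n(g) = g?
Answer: 900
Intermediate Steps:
E(x) = 5 + x (E(x) = 5 + x*1 = 5 + x)
X(U, W) = 2*W (X(U, W) = (5 - 4)*W + W = 1*W + W = W + W = 2*W)
S = -30 (S = 2*(-15) = -30)
S² = (-30)² = 900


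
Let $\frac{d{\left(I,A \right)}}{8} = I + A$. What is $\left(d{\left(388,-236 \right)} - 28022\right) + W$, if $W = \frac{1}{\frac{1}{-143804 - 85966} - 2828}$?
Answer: $- \frac{17418259201936}{649789561} \approx -26806.0$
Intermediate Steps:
$W = - \frac{229770}{649789561}$ ($W = \frac{1}{\frac{1}{-229770} - 2828} = \frac{1}{- \frac{1}{229770} - 2828} = \frac{1}{- \frac{649789561}{229770}} = - \frac{229770}{649789561} \approx -0.00035361$)
$d{\left(I,A \right)} = 8 A + 8 I$ ($d{\left(I,A \right)} = 8 \left(I + A\right) = 8 \left(A + I\right) = 8 A + 8 I$)
$\left(d{\left(388,-236 \right)} - 28022\right) + W = \left(\left(8 \left(-236\right) + 8 \cdot 388\right) - 28022\right) - \frac{229770}{649789561} = \left(\left(-1888 + 3104\right) - 28022\right) - \frac{229770}{649789561} = \left(1216 - 28022\right) - \frac{229770}{649789561} = -26806 - \frac{229770}{649789561} = - \frac{17418259201936}{649789561}$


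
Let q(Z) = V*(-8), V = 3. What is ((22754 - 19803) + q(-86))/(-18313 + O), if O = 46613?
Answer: 2927/28300 ≈ 0.10343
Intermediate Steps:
q(Z) = -24 (q(Z) = 3*(-8) = -24)
((22754 - 19803) + q(-86))/(-18313 + O) = ((22754 - 19803) - 24)/(-18313 + 46613) = (2951 - 24)/28300 = 2927*(1/28300) = 2927/28300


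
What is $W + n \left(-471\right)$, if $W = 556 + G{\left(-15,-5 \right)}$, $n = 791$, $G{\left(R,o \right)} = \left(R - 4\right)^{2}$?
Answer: $-371644$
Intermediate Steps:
$G{\left(R,o \right)} = \left(-4 + R\right)^{2}$
$W = 917$ ($W = 556 + \left(-4 - 15\right)^{2} = 556 + \left(-19\right)^{2} = 556 + 361 = 917$)
$W + n \left(-471\right) = 917 + 791 \left(-471\right) = 917 - 372561 = -371644$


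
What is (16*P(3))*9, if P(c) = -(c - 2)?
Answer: -144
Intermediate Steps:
P(c) = 2 - c (P(c) = -(-2 + c) = 2 - c)
(16*P(3))*9 = (16*(2 - 1*3))*9 = (16*(2 - 3))*9 = (16*(-1))*9 = -16*9 = -144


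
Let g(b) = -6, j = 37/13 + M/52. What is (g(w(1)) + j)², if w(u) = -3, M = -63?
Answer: 51529/2704 ≈ 19.057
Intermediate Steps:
j = 85/52 (j = 37/13 - 63/52 = 85/52 ≈ 1.6346)
(g(w(1)) + j)² = (-6 + 85/52)² = (-227/52)² = 51529/2704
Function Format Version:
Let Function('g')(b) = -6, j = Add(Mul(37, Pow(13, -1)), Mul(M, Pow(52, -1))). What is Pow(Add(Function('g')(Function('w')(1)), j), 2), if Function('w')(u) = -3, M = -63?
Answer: Rational(51529, 2704) ≈ 19.057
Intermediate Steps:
j = Rational(85, 52) (j = Add(Mul(37, Pow(13, -1)), Mul(-63, Pow(52, -1))) = Add(Mul(37, Rational(1, 13)), Mul(-63, Rational(1, 52))) = Add(Rational(37, 13), Rational(-63, 52)) = Rational(85, 52) ≈ 1.6346)
Pow(Add(Function('g')(Function('w')(1)), j), 2) = Pow(Add(-6, Rational(85, 52)), 2) = Pow(Rational(-227, 52), 2) = Rational(51529, 2704)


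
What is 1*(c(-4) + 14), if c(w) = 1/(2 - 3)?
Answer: 13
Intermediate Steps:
c(w) = -1 (c(w) = 1/(-1) = -1)
1*(c(-4) + 14) = 1*(-1 + 14) = 1*13 = 13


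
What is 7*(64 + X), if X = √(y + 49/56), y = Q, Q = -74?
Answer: 448 + 21*I*√130/4 ≈ 448.0 + 59.859*I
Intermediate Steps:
y = -74
X = 3*I*√130/4 (X = √(-74 + 49/56) = √(-74 + 49*(1/56)) = √(-74 + 7/8) = √(-585/8) = 3*I*√130/4 ≈ 8.5513*I)
7*(64 + X) = 7*(64 + 3*I*√130/4) = 448 + 21*I*√130/4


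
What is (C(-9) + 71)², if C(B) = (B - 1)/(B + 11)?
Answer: 4356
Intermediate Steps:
C(B) = (-1 + B)/(11 + B)
(C(-9) + 71)² = ((-1 - 9)/(11 - 9) + 71)² = (-10/2 + 71)² = ((½)*(-10) + 71)² = (-5 + 71)² = 66² = 4356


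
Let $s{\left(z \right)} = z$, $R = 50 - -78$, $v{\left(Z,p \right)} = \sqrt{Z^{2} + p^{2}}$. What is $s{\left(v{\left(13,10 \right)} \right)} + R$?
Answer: $128 + \sqrt{269} \approx 144.4$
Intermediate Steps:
$R = 128$ ($R = 50 + 78 = 128$)
$s{\left(v{\left(13,10 \right)} \right)} + R = \sqrt{13^{2} + 10^{2}} + 128 = \sqrt{169 + 100} + 128 = \sqrt{269} + 128 = 128 + \sqrt{269}$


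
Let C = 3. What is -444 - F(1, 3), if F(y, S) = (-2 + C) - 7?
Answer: -438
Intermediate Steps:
F(y, S) = -6 (F(y, S) = (-2 + 3) - 7 = 1 - 7 = -6)
-444 - F(1, 3) = -444 - 1*(-6) = -444 + 6 = -438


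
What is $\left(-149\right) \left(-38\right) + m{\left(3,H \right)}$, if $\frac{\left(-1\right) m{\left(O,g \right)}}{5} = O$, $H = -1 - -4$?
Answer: $5647$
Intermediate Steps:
$H = 3$ ($H = -1 + 4 = 3$)
$m{\left(O,g \right)} = - 5 O$
$\left(-149\right) \left(-38\right) + m{\left(3,H \right)} = \left(-149\right) \left(-38\right) - 15 = 5662 - 15 = 5647$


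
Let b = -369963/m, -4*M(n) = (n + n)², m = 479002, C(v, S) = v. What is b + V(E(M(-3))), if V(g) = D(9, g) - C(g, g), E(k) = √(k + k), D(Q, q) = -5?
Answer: -74729/12946 - 3*I*√2 ≈ -5.7724 - 4.2426*I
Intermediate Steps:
M(n) = -n² (M(n) = -(n + n)²/4 = -4*n²/4 = -n²)
E(k) = √2*√k (E(k) = √(2*k) = √2*√k)
b = -9999/12946 (b = -369963/479002 = -369963*1/479002 = -9999/12946 ≈ -0.77236)
V(g) = -5 - g
b + V(E(M(-3))) = -9999/12946 + (-5 - √2*√(-1*(-3)²)) = -9999/12946 + (-5 - √2*√(-1*9)) = -9999/12946 + (-5 - √2*√(-9)) = -9999/12946 + (-5 - √2*3*I) = -9999/12946 + (-5 - 3*I*√2) = -74729/12946 - 3*I*√2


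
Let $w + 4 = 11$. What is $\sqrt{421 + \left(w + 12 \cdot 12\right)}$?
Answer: $2 \sqrt{143} \approx 23.917$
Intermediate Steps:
$w = 7$ ($w = -4 + 11 = 7$)
$\sqrt{421 + \left(w + 12 \cdot 12\right)} = \sqrt{421 + \left(7 + 12 \cdot 12\right)} = \sqrt{421 + \left(7 + 144\right)} = \sqrt{421 + 151} = \sqrt{572} = 2 \sqrt{143}$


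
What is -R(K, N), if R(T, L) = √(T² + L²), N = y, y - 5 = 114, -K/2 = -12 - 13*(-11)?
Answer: -√82805 ≈ -287.76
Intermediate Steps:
K = -262 (K = -2*(-12 - 13*(-11)) = -2*(-12 + 143) = -2*131 = -262)
y = 119 (y = 5 + 114 = 119)
N = 119
R(T, L) = √(L² + T²)
-R(K, N) = -√(119² + (-262)²) = -√(14161 + 68644) = -√82805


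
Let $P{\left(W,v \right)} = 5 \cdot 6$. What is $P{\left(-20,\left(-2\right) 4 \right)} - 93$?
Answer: $-63$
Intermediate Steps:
$P{\left(W,v \right)} = 30$
$P{\left(-20,\left(-2\right) 4 \right)} - 93 = 30 - 93 = -63$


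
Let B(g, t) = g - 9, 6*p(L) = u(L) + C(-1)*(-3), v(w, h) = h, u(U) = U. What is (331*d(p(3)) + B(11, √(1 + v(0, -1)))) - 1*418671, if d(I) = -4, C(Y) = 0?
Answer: -419993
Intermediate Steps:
p(L) = L/6 (p(L) = (L + 0*(-3))/6 = (L + 0)/6 = L/6)
B(g, t) = -9 + g
(331*d(p(3)) + B(11, √(1 + v(0, -1)))) - 1*418671 = (331*(-4) + (-9 + 11)) - 1*418671 = (-1324 + 2) - 418671 = -1322 - 418671 = -419993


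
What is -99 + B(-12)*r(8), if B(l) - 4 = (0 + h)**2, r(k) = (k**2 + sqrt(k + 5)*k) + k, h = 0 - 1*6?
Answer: 2781 + 320*sqrt(13) ≈ 3934.8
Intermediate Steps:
h = -6 (h = 0 - 6 = -6)
r(k) = k + k**2 + k*sqrt(5 + k) (r(k) = (k**2 + sqrt(5 + k)*k) + k = (k**2 + k*sqrt(5 + k)) + k = k + k**2 + k*sqrt(5 + k))
B(l) = 40 (B(l) = 4 + (0 - 6)**2 = 4 + (-6)**2 = 4 + 36 = 40)
-99 + B(-12)*r(8) = -99 + 40*(8*(1 + 8 + sqrt(5 + 8))) = -99 + 40*(8*(1 + 8 + sqrt(13))) = -99 + 40*(8*(9 + sqrt(13))) = -99 + 40*(72 + 8*sqrt(13)) = -99 + (2880 + 320*sqrt(13)) = 2781 + 320*sqrt(13)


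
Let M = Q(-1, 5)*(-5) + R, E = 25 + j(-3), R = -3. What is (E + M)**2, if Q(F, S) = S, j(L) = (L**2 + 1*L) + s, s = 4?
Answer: 49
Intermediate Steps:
j(L) = 4 + L + L**2 (j(L) = (L**2 + 1*L) + 4 = (L**2 + L) + 4 = (L + L**2) + 4 = 4 + L + L**2)
E = 35 (E = 25 + (4 - 3 + (-3)**2) = 25 + (4 - 3 + 9) = 25 + 10 = 35)
M = -28 (M = 5*(-5) - 3 = -25 - 3 = -28)
(E + M)**2 = (35 - 28)**2 = 7**2 = 49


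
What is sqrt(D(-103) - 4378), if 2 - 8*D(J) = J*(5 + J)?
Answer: I*sqrt(22558)/2 ≈ 75.097*I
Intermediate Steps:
D(J) = 1/4 - J*(5 + J)/8
sqrt(D(-103) - 4378) = sqrt((1/4 - 5/8*(-103) - 1/8*(-103)**2) - 4378) = sqrt((1/4 + 515/8 - 1/8*10609) - 4378) = sqrt((1/4 + 515/8 - 10609/8) - 4378) = sqrt(-2523/2 - 4378) = sqrt(-11279/2) = I*sqrt(22558)/2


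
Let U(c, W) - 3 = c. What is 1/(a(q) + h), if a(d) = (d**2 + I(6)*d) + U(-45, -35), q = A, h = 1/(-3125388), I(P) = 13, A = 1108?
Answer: 3125388/3881813156087 ≈ 8.0514e-7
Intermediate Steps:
h = -1/3125388 ≈ -3.1996e-7
U(c, W) = 3 + c
q = 1108
a(d) = -42 + d**2 + 13*d (a(d) = (d**2 + 13*d) + (3 - 45) = (d**2 + 13*d) - 42 = -42 + d**2 + 13*d)
1/(a(q) + h) = 1/((-42 + 1108**2 + 13*1108) - 1/3125388) = 1/((-42 + 1227664 + 14404) - 1/3125388) = 1/(1242026 - 1/3125388) = 1/(3881813156087/3125388) = 3125388/3881813156087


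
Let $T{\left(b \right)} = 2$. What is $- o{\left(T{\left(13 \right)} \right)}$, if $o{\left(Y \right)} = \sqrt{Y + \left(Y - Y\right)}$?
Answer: $- \sqrt{2} \approx -1.4142$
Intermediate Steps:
$o{\left(Y \right)} = \sqrt{Y}$ ($o{\left(Y \right)} = \sqrt{Y + 0} = \sqrt{Y}$)
$- o{\left(T{\left(13 \right)} \right)} = - \sqrt{2}$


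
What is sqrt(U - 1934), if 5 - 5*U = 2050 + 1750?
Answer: I*sqrt(2693) ≈ 51.894*I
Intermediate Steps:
U = -759 (U = 1 - (2050 + 1750)/5 = 1 - 1/5*3800 = 1 - 760 = -759)
sqrt(U - 1934) = sqrt(-759 - 1934) = sqrt(-2693) = I*sqrt(2693)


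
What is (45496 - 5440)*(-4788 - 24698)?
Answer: -1181091216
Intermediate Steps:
(45496 - 5440)*(-4788 - 24698) = 40056*(-29486) = -1181091216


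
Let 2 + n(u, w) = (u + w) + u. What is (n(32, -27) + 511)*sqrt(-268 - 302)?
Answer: 546*I*sqrt(570) ≈ 13036.0*I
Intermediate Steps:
n(u, w) = -2 + w + 2*u (n(u, w) = -2 + ((u + w) + u) = -2 + (w + 2*u) = -2 + w + 2*u)
(n(32, -27) + 511)*sqrt(-268 - 302) = ((-2 - 27 + 2*32) + 511)*sqrt(-268 - 302) = ((-2 - 27 + 64) + 511)*sqrt(-570) = (35 + 511)*(I*sqrt(570)) = 546*(I*sqrt(570)) = 546*I*sqrt(570)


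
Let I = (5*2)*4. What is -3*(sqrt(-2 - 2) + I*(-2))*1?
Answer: 240 - 6*I ≈ 240.0 - 6.0*I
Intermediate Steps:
I = 40 (I = 10*4 = 40)
-3*(sqrt(-2 - 2) + I*(-2))*1 = -3*(sqrt(-2 - 2) + 40*(-2))*1 = -3*(sqrt(-4) - 80)*1 = -3*(2*I - 80)*1 = -3*(-80 + 2*I)*1 = (240 - 6*I)*1 = 240 - 6*I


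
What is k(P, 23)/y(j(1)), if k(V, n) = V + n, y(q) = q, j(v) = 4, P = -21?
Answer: ½ ≈ 0.50000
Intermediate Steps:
k(P, 23)/y(j(1)) = (-21 + 23)/4 = 2*(¼) = ½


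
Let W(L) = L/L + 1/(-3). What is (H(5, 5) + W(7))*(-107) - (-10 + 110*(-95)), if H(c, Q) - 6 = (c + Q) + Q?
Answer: 24425/3 ≈ 8141.7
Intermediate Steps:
W(L) = ⅔ (W(L) = 1 + 1*(-⅓) = 1 - ⅓ = ⅔)
H(c, Q) = 6 + c + 2*Q (H(c, Q) = 6 + ((c + Q) + Q) = 6 + ((Q + c) + Q) = 6 + (c + 2*Q) = 6 + c + 2*Q)
(H(5, 5) + W(7))*(-107) - (-10 + 110*(-95)) = ((6 + 5 + 2*5) + ⅔)*(-107) - (-10 + 110*(-95)) = ((6 + 5 + 10) + ⅔)*(-107) - (-10 - 10450) = (21 + ⅔)*(-107) - 1*(-10460) = (65/3)*(-107) + 10460 = -6955/3 + 10460 = 24425/3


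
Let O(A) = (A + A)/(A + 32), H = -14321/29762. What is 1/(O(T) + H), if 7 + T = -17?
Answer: -29762/192893 ≈ -0.15429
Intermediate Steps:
T = -24 (T = -7 - 17 = -24)
H = -14321/29762 (H = -14321*1/29762 = -14321/29762 ≈ -0.48118)
O(A) = 2*A/(32 + A) (O(A) = (2*A)/(32 + A) = 2*A/(32 + A))
1/(O(T) + H) = 1/(2*(-24)/(32 - 24) - 14321/29762) = 1/(2*(-24)/8 - 14321/29762) = 1/(2*(-24)*(1/8) - 14321/29762) = 1/(-6 - 14321/29762) = 1/(-192893/29762) = -29762/192893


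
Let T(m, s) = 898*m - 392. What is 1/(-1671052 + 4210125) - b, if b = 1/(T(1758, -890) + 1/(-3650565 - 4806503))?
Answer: -8125390250109/33890842491345898415 ≈ -2.3975e-7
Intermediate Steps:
T(m, s) = -392 + 898*m
b = 8457068/13347722767855 (b = 1/((-392 + 898*1758) + 1/(-3650565 - 4806503)) = 1/((-392 + 1578684) + 1/(-8457068)) = 1/(1578292 - 1/8457068) = 1/(13347722767855/8457068) = 8457068/13347722767855 ≈ 6.3360e-7)
1/(-1671052 + 4210125) - b = 1/(-1671052 + 4210125) - 1*8457068/13347722767855 = 1/2539073 - 8457068/13347722767855 = -8125390250109/33890842491345898415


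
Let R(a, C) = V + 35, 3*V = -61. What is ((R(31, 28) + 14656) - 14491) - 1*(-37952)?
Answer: 114395/3 ≈ 38132.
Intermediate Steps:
V = -61/3 (V = (⅓)*(-61) = -61/3 ≈ -20.333)
R(a, C) = 44/3 (R(a, C) = -61/3 + 35 = 44/3)
((R(31, 28) + 14656) - 14491) - 1*(-37952) = ((44/3 + 14656) - 14491) - 1*(-37952) = (44012/3 - 14491) + 37952 = 539/3 + 37952 = 114395/3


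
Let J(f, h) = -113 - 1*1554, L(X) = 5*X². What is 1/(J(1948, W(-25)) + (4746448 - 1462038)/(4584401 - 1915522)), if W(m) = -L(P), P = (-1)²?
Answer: -2668879/4445736883 ≈ -0.00060032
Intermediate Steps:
P = 1
W(m) = -5 (W(m) = -5*1² = -5)
J(f, h) = -1667 (J(f, h) = -113 - 1554 = -1667)
1/(J(1948, W(-25)) + (4746448 - 1462038)/(4584401 - 1915522)) = 1/(-1667 + (4746448 - 1462038)/(4584401 - 1915522)) = 1/(-1667 + 3284410/2668879) = 1/(-4445736883/2668879) = -2668879/4445736883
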